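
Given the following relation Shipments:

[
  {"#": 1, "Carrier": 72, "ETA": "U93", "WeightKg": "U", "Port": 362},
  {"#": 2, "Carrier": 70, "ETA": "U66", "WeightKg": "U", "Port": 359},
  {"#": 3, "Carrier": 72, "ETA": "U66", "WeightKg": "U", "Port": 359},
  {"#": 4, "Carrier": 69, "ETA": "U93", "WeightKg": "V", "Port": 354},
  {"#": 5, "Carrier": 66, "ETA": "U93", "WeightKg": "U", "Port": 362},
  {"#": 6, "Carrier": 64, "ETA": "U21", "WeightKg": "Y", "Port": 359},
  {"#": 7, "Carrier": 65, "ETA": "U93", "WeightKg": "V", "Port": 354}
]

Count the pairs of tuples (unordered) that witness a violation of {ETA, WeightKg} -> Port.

0

(ETA=U93, WeightKg=U): all 2 rows agree on Port — 0 pairs.
(ETA=U66, WeightKg=U): all 2 rows agree on Port — 0 pairs.
(ETA=U93, WeightKg=V): all 2 rows agree on Port — 0 pairs.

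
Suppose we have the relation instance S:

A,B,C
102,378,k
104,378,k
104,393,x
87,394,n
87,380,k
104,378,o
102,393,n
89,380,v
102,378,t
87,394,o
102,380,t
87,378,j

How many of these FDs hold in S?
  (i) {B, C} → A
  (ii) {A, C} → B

0

(i) {B, C} → A: (B=378, C=k): 2 rows → A takes values {102, 104} — violation — fails.
(ii) {A, C} → B: (A=102, C=t): 2 rows → B takes values {378, 380} — violation — fails.
None of the 2 dependencies hold.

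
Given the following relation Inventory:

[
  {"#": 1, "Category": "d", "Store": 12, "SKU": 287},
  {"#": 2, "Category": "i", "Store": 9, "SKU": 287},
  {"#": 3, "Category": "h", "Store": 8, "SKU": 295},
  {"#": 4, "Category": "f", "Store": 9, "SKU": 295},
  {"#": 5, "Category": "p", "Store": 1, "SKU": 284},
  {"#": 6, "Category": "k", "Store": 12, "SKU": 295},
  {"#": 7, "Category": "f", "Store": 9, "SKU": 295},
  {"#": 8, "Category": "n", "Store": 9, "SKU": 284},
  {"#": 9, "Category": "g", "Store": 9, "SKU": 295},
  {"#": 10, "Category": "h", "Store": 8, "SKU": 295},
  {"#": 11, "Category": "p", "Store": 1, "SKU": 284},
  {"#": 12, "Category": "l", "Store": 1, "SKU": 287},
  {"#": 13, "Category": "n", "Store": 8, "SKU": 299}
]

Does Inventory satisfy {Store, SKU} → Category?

No

(Store=12, SKU=287): row 1 → Category = d ✓
(Store=9, SKU=287): row 2 → Category = i ✓
(Store=8, SKU=295): rows 3, 10 → Category = h, h ✓
(Store=9, SKU=295): rows 4, 7, 9 → Category takes values {f, g} — violation
(Store=1, SKU=284): rows 5, 11 → Category = p, p ✓
(Store=12, SKU=295): row 6 → Category = k ✓
(Store=9, SKU=284): row 8 → Category = n ✓
(Store=1, SKU=287): row 12 → Category = l ✓
(Store=8, SKU=299): row 13 → Category = n ✓
Two rows agree on {Store, SKU} but differ on Category, so {Store, SKU} → Category does not hold.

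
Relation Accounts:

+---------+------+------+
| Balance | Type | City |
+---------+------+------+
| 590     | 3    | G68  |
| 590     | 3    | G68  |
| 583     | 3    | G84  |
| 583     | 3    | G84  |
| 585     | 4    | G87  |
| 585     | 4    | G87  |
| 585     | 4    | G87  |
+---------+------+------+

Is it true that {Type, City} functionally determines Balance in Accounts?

(Type=3, City=G68): 2 rows → Balance = 590, 590 ✓
(Type=3, City=G84): 2 rows → Balance = 583, 583 ✓
(Type=4, City=G87): 3 rows → Balance = 585, 585, 585 ✓
Every {Type, City} value is associated with a single Balance value, so {Type, City} -> Balance holds.

Yes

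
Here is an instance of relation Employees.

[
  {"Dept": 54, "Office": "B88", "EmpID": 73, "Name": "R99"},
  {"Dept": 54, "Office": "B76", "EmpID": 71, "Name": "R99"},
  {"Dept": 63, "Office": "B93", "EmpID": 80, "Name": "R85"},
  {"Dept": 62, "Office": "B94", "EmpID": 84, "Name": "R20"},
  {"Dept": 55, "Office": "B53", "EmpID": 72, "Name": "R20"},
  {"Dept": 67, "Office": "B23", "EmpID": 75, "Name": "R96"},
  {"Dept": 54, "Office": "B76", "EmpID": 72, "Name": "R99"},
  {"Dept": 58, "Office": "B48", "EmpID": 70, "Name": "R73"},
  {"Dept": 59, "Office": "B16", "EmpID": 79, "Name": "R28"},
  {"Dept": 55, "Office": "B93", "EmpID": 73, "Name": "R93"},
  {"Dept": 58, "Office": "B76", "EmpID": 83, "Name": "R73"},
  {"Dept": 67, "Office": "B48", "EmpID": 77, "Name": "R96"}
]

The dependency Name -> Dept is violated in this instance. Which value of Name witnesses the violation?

R20

Name=R99: 3 rows → Dept = 54, 54, 54 ✓
Name=R85: 1 row → Dept = 63 ✓
Name=R20: 2 rows → Dept takes values {62, 55} — violation
Name=R96: 2 rows → Dept = 67, 67 ✓
Name=R73: 2 rows → Dept = 58, 58 ✓
Name=R28: 1 row → Dept = 59 ✓
Name=R93: 1 row → Dept = 55 ✓
The only Name value with inconsistent Dept is Name=R20.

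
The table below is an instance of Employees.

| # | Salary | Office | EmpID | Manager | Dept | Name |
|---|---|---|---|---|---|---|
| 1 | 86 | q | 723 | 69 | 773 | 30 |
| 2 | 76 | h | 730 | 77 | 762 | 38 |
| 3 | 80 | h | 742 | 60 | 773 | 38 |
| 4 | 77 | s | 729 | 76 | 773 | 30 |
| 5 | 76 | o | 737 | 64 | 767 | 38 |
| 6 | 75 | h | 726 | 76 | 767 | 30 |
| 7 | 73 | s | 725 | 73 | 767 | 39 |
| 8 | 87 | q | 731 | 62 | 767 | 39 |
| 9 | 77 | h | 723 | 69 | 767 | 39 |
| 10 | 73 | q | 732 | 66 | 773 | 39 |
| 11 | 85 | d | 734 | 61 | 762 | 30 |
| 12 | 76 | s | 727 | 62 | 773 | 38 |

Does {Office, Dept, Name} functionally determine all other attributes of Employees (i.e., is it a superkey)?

All 12 rows have distinct {Office, Dept, Name} values, so {Office, Dept, Name} → (all attributes) holds and {Office, Dept, Name} is a superkey.

Yes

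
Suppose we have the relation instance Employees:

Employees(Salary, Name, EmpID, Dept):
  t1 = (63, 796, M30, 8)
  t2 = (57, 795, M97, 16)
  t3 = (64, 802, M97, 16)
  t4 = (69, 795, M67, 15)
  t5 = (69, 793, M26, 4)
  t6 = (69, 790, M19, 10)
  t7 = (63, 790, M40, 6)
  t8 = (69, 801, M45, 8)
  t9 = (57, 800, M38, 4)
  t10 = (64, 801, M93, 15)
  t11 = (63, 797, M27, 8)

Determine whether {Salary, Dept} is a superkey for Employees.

Rows 1 and 11 have the same {Salary, Dept} value (Salary=63, Dept=8) but are distinct tuples, so {Salary, Dept} does not determine every attribute — not a superkey.

No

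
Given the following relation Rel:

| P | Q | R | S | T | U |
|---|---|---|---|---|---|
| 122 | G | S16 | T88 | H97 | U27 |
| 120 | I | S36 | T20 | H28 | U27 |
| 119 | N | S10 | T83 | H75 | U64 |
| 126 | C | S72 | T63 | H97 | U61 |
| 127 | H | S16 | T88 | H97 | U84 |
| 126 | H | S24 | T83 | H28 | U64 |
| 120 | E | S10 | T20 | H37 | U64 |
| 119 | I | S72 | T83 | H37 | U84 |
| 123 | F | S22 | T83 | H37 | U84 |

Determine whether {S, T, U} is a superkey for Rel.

No

Two distinct rows share (S=T83, T=H37, U=U84), so {S, T, U} does not determine every attribute — not a superkey.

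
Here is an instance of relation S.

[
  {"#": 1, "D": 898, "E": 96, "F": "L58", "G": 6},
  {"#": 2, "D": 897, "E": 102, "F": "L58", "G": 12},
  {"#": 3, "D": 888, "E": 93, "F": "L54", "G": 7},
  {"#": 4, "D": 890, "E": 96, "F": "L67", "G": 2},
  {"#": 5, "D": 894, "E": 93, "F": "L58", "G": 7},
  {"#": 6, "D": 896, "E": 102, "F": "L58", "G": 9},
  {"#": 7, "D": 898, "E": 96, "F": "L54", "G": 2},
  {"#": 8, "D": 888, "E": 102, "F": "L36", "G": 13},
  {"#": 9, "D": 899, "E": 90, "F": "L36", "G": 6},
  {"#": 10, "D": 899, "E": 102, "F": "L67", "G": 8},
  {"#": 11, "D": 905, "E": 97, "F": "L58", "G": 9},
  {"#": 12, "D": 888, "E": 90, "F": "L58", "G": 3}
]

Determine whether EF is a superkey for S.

No

Rows 2 and 6 have the same EF value (E=102, F=L58) but are distinct tuples, so EF does not determine every attribute — not a superkey.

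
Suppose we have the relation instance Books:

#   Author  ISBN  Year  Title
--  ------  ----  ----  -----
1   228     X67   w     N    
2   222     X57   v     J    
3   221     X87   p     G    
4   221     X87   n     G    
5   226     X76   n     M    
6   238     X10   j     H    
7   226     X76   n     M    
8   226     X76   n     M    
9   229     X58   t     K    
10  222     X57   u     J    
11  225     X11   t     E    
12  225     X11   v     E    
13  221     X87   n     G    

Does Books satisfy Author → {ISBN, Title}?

Author=228: row 1 → {ISBN,Title} = (X67, N) ✓
Author=222: rows 2, 10 → {ISBN,Title} = (X57, J), (X57, J) ✓
Author=221: rows 3, 4, 13 → {ISBN,Title} = (X87, G), (X87, G), (X87, G) ✓
Author=226: rows 5, 7, 8 → {ISBN,Title} = (X76, M), (X76, M), (X76, M) ✓
Author=238: row 6 → {ISBN,Title} = (X10, H) ✓
Author=229: row 9 → {ISBN,Title} = (X58, K) ✓
Author=225: rows 11, 12 → {ISBN,Title} = (X11, E), (X11, E) ✓
Every Author value is associated with a single {ISBN, Title} value, so Author → {ISBN, Title} holds.

Yes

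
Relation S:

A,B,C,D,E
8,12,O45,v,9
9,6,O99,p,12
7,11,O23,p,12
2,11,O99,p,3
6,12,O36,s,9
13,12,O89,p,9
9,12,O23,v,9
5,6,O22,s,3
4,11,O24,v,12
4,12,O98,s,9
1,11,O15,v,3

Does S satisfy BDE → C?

No

(B=12, D=v, E=9): 2 rows → C takes values {O45, O23} — violation
(B=6, D=p, E=12): 1 row → C = O99 ✓
(B=11, D=p, E=12): 1 row → C = O23 ✓
(B=11, D=p, E=3): 1 row → C = O99 ✓
(B=12, D=s, E=9): 2 rows → C takes values {O36, O98} — violation
(B=12, D=p, E=9): 1 row → C = O89 ✓
(B=6, D=s, E=3): 1 row → C = O22 ✓
(B=11, D=v, E=12): 1 row → C = O24 ✓
(B=11, D=v, E=3): 1 row → C = O15 ✓
Two rows agree on BDE but differ on C, so BDE → C does not hold.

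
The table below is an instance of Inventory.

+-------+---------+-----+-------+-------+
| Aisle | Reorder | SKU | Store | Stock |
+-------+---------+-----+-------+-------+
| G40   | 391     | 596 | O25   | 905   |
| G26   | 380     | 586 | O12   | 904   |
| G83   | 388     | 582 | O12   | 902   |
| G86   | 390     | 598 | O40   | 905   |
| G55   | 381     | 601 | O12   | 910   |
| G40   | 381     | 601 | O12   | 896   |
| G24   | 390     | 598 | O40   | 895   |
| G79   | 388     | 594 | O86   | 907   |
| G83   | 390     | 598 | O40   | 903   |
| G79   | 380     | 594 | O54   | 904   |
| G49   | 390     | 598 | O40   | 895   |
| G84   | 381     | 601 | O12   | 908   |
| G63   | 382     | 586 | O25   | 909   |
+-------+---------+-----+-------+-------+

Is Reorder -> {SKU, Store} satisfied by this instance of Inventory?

Reorder=391: 1 row → {SKU,Store} = (596, O25) ✓
Reorder=380: 2 rows → {SKU,Store} takes values {(586, O12), (594, O54)} — violation
Reorder=388: 2 rows → {SKU,Store} takes values {(582, O12), (594, O86)} — violation
Reorder=390: 4 rows → {SKU,Store} = (598, O40), (598, O40), (598, O40), (598, O40) ✓
Reorder=381: 3 rows → {SKU,Store} = (601, O12), (601, O12), (601, O12) ✓
Reorder=382: 1 row → {SKU,Store} = (586, O25) ✓
Two rows agree on Reorder but differ on {SKU, Store}, so Reorder -> {SKU, Store} does not hold.

No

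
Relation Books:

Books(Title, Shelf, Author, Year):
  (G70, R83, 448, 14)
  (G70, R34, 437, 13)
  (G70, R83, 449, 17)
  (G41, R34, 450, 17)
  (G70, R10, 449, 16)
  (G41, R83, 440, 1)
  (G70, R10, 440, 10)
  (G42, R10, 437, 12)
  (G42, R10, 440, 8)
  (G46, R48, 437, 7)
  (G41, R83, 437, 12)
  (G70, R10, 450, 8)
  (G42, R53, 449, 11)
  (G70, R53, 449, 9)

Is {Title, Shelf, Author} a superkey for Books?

Yes

All 14 rows have distinct {Title, Shelf, Author} values, so {Title, Shelf, Author} → (all attributes) holds and {Title, Shelf, Author} is a superkey.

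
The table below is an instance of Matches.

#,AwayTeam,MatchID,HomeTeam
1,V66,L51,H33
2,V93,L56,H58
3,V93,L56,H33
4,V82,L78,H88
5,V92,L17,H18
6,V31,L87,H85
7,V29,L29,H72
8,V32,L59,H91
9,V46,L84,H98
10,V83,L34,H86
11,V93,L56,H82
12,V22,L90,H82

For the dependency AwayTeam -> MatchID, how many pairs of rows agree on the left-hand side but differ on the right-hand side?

0

AwayTeam=V93: all 3 rows agree on MatchID — 0 pairs.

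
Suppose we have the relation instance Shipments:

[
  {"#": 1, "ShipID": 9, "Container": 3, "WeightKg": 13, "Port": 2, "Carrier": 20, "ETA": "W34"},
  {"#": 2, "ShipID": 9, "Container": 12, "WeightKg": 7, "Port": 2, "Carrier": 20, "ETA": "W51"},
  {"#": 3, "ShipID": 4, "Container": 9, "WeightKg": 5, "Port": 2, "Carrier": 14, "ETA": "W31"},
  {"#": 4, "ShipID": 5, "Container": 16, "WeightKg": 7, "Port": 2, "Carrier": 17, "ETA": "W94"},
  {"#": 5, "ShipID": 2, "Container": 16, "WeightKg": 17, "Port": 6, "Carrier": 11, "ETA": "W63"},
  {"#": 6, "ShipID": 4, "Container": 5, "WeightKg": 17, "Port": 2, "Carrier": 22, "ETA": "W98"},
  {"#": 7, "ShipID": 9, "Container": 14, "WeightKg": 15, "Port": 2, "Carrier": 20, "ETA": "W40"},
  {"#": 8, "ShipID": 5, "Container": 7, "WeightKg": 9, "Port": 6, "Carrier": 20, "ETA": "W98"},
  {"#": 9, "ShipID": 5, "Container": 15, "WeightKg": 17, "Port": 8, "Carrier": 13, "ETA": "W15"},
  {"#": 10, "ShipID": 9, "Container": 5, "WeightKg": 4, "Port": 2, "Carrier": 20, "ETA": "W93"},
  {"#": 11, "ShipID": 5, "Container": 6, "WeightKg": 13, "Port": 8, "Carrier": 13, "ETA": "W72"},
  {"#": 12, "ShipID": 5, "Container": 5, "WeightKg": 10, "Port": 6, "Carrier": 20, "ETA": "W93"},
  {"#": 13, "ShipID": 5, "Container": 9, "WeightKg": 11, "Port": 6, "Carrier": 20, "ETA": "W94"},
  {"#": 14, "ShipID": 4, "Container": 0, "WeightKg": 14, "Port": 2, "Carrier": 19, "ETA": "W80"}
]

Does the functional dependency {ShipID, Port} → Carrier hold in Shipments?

(ShipID=9, Port=2): rows 1, 2, 7, 10 → Carrier = 20, 20, 20, 20 ✓
(ShipID=4, Port=2): rows 3, 6, 14 → Carrier takes values {14, 22, 19} — violation
(ShipID=5, Port=2): row 4 → Carrier = 17 ✓
(ShipID=2, Port=6): row 5 → Carrier = 11 ✓
(ShipID=5, Port=6): rows 8, 12, 13 → Carrier = 20, 20, 20 ✓
(ShipID=5, Port=8): rows 9, 11 → Carrier = 13, 13 ✓
Two rows agree on {ShipID, Port} but differ on Carrier, so {ShipID, Port} → Carrier does not hold.

No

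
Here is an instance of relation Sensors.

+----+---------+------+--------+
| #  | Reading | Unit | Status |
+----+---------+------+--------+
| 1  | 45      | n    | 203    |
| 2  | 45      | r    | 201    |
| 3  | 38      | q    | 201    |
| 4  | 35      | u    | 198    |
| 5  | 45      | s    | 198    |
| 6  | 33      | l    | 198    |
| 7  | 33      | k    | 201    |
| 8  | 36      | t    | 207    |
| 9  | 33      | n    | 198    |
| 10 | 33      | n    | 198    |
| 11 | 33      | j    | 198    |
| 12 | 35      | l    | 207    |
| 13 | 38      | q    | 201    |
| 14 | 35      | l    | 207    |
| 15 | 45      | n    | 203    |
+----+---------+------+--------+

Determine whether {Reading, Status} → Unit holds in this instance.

(Reading=45, Status=203): rows 1, 15 → Unit = n, n ✓
(Reading=45, Status=201): row 2 → Unit = r ✓
(Reading=38, Status=201): rows 3, 13 → Unit = q, q ✓
(Reading=35, Status=198): row 4 → Unit = u ✓
(Reading=45, Status=198): row 5 → Unit = s ✓
(Reading=33, Status=198): rows 6, 9, 10, 11 → Unit takes values {l, n, j} — violation
(Reading=33, Status=201): row 7 → Unit = k ✓
(Reading=36, Status=207): row 8 → Unit = t ✓
(Reading=35, Status=207): rows 12, 14 → Unit = l, l ✓
Two rows agree on {Reading, Status} but differ on Unit, so {Reading, Status} → Unit does not hold.

No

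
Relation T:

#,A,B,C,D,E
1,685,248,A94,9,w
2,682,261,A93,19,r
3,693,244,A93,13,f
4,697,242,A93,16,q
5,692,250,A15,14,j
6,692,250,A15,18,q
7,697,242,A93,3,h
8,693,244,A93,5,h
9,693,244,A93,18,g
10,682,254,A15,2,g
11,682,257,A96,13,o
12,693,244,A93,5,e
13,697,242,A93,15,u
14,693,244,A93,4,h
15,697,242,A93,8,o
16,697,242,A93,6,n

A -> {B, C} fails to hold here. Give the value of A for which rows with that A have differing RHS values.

682

A=685: row 1 → {B,C} = (248, A94) ✓
A=682: rows 2, 10, 11 → {B,C} takes values {(261, A93), (254, A15), (257, A96)} — violation
A=693: rows 3, 8, 9, 12, 14 → {B,C} = (244, A93), (244, A93), (244, A93), (244, A93), (244, A93) ✓
A=697: rows 4, 7, 13, 15, 16 → {B,C} = (242, A93), (242, A93), (242, A93), (242, A93), (242, A93) ✓
A=692: rows 5, 6 → {B,C} = (250, A15), (250, A15) ✓
The only A value with inconsistent RHS is A=682.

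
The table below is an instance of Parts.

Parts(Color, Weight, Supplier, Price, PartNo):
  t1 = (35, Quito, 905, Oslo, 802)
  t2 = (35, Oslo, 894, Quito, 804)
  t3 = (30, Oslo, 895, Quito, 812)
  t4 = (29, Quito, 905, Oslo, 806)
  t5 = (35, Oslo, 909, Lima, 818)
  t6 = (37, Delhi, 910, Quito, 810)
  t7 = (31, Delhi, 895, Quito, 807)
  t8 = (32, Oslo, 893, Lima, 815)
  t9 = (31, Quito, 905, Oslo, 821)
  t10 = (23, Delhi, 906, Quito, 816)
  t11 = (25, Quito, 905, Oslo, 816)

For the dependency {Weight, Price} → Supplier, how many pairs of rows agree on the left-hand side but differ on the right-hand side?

5

(Weight=Quito, Price=Oslo): all 4 rows agree on Supplier — 0 pairs.
(Weight=Oslo, Price=Quito): violating pairs (2,3) — 1 pair.
(Weight=Oslo, Price=Lima): violating pairs (5,8) — 1 pair.
(Weight=Delhi, Price=Quito): violating pairs (6,7), (6,10), (7,10) — 3 pairs.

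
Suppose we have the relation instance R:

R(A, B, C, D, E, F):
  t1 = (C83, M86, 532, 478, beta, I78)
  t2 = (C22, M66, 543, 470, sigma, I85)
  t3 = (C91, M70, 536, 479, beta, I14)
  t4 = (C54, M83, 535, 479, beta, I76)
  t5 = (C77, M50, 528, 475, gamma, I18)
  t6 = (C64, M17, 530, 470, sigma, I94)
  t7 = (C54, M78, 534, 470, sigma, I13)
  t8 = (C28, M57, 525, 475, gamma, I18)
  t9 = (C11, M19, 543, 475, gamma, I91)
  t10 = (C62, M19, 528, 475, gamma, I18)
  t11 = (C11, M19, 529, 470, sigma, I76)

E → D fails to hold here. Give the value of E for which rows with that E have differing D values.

beta

E=beta: rows 1, 3, 4 → D takes values {478, 479} — violation
E=sigma: rows 2, 6, 7, 11 → D = 470, 470, 470, 470 ✓
E=gamma: rows 5, 8, 9, 10 → D = 475, 475, 475, 475 ✓
The only E value with inconsistent D is E=beta.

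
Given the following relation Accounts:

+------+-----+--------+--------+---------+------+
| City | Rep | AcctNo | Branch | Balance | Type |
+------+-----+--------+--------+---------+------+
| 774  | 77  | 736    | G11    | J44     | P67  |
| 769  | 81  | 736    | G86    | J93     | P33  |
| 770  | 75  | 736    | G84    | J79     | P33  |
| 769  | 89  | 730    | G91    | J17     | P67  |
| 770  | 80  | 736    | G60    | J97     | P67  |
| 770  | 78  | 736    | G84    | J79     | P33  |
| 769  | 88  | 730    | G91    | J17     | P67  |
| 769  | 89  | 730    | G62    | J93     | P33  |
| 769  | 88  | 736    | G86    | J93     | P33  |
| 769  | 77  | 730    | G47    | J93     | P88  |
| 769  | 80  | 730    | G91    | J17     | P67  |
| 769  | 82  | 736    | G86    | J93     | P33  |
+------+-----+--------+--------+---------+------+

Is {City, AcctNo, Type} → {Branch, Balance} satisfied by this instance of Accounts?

Yes

(City=774, AcctNo=736, Type=P67): 1 row → {Branch,Balance} = (G11, J44) ✓
(City=769, AcctNo=736, Type=P33): 3 rows → {Branch,Balance} = (G86, J93), (G86, J93), (G86, J93) ✓
(City=770, AcctNo=736, Type=P33): 2 rows → {Branch,Balance} = (G84, J79), (G84, J79) ✓
(City=769, AcctNo=730, Type=P67): 3 rows → {Branch,Balance} = (G91, J17), (G91, J17), (G91, J17) ✓
(City=770, AcctNo=736, Type=P67): 1 row → {Branch,Balance} = (G60, J97) ✓
(City=769, AcctNo=730, Type=P33): 1 row → {Branch,Balance} = (G62, J93) ✓
(City=769, AcctNo=730, Type=P88): 1 row → {Branch,Balance} = (G47, J93) ✓
Every {City, AcctNo, Type} value is associated with a single {Branch, Balance} value, so {City, AcctNo, Type} → {Branch, Balance} holds.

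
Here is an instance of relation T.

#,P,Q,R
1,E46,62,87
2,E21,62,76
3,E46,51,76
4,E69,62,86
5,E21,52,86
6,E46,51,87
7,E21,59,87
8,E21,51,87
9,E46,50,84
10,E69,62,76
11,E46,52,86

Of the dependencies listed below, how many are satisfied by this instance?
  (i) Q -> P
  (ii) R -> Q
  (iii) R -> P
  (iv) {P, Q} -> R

(i) Q -> P: Q=62: rows 1, 2, 4, 10 → P takes values {E46, E21, E69} — violation; Q=51: rows 3, 6, 8 → P takes values {E46, E21} — violation; Q=52: rows 5, 11 → P takes values {E21, E46} — violation — fails.
(ii) R -> Q: R=87: rows 1, 6, 7, 8 → Q takes values {62, 51, 59} — violation; R=76: rows 2, 3, 10 → Q takes values {62, 51} — violation; R=86: rows 4, 5, 11 → Q takes values {62, 52} — violation — fails.
(iii) R -> P: R=87: rows 1, 6, 7, 8 → P takes values {E46, E21} — violation; R=76: rows 2, 3, 10 → P takes values {E21, E46, E69} — violation; R=86: rows 4, 5, 11 → P takes values {E69, E21, E46} — violation — fails.
(iv) {P, Q} -> R: (P=E46, Q=51): rows 3, 6 → R takes values {76, 87} — violation; (P=E69, Q=62): rows 4, 10 → R takes values {86, 76} — violation — fails.
None of the 4 dependencies hold.

0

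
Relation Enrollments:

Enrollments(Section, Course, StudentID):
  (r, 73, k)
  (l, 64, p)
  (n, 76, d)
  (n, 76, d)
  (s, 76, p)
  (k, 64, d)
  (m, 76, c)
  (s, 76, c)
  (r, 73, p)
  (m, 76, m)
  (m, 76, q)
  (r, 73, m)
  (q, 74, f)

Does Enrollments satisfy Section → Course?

Section=r: 3 rows → Course = 73, 73, 73 ✓
Section=l: 1 row → Course = 64 ✓
Section=n: 2 rows → Course = 76, 76 ✓
Section=s: 2 rows → Course = 76, 76 ✓
Section=k: 1 row → Course = 64 ✓
Section=m: 3 rows → Course = 76, 76, 76 ✓
Section=q: 1 row → Course = 74 ✓
Every Section value is associated with a single Course value, so Section → Course holds.

Yes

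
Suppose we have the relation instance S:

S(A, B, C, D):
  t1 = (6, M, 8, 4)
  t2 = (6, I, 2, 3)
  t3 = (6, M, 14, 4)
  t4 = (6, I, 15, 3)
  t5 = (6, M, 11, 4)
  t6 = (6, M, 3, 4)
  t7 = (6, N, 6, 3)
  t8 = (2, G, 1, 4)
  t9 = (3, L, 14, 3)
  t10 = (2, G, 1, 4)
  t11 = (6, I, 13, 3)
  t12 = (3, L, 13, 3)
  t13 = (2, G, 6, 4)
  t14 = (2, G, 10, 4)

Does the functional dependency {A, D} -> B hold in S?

(A=6, D=4): rows 1, 3, 5, 6 → B = M, M, M, M ✓
(A=6, D=3): rows 2, 4, 7, 11 → B takes values {I, N} — violation
(A=2, D=4): rows 8, 10, 13, 14 → B = G, G, G, G ✓
(A=3, D=3): rows 9, 12 → B = L, L ✓
Two rows agree on {A, D} but differ on B, so {A, D} -> B does not hold.

No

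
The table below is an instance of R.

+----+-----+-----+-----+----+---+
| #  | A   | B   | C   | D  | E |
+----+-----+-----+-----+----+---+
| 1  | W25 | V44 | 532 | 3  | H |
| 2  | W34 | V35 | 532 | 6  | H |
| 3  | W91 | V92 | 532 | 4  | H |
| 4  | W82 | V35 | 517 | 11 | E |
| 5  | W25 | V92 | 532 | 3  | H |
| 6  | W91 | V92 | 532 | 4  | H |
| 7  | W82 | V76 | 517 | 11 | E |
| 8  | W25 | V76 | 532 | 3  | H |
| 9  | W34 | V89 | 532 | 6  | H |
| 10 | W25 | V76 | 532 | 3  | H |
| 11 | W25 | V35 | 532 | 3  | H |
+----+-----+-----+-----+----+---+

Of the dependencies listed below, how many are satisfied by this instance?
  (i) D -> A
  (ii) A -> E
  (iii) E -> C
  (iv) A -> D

(i) D -> A: every LHS value maps to a single RHS value — holds.
(ii) A -> E: every LHS value maps to a single RHS value — holds.
(iii) E -> C: every LHS value maps to a single RHS value — holds.
(iv) A -> D: every LHS value maps to a single RHS value — holds.
4 of the 4 dependencies hold.

4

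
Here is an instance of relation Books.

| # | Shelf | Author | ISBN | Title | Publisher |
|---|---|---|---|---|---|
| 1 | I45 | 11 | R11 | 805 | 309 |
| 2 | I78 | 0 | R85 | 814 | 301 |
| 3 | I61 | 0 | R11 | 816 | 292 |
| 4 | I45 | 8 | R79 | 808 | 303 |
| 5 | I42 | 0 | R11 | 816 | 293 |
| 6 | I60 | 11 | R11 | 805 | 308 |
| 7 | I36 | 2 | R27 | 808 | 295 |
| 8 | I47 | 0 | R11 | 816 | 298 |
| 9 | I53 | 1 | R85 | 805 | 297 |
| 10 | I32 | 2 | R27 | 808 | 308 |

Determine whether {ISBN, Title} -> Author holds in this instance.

Yes

(ISBN=R11, Title=805): rows 1, 6 → Author = 11, 11 ✓
(ISBN=R85, Title=814): row 2 → Author = 0 ✓
(ISBN=R11, Title=816): rows 3, 5, 8 → Author = 0, 0, 0 ✓
(ISBN=R79, Title=808): row 4 → Author = 8 ✓
(ISBN=R27, Title=808): rows 7, 10 → Author = 2, 2 ✓
(ISBN=R85, Title=805): row 9 → Author = 1 ✓
Every {ISBN, Title} value is associated with a single Author value, so {ISBN, Title} -> Author holds.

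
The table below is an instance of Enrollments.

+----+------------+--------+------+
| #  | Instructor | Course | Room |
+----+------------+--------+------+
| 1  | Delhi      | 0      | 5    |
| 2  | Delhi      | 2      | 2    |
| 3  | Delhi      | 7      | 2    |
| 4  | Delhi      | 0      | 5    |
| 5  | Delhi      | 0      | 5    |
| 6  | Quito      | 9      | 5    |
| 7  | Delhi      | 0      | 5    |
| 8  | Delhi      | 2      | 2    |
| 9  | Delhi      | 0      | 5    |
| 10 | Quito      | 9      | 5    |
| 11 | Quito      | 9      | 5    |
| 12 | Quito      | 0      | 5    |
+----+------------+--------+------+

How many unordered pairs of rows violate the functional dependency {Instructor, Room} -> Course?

5

(Instructor=Delhi, Room=5): all 5 rows agree on Course — 0 pairs.
(Instructor=Delhi, Room=2): violating pairs (2,3), (3,8) — 2 pairs.
(Instructor=Quito, Room=5): violating pairs (6,12), (10,12), (11,12) — 3 pairs.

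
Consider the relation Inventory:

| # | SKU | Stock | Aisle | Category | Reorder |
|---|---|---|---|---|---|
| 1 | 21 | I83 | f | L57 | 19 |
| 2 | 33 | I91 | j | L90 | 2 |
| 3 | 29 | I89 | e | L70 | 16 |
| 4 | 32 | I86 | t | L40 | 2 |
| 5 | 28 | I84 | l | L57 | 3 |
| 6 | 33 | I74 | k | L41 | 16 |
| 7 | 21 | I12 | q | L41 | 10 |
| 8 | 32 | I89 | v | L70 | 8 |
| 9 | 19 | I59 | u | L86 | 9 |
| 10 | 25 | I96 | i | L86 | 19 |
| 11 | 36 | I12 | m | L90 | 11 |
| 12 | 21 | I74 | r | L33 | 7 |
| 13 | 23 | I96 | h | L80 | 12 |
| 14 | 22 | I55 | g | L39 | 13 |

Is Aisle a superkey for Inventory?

All 14 rows have distinct Aisle values, so Aisle → (all attributes) holds and Aisle is a superkey.

Yes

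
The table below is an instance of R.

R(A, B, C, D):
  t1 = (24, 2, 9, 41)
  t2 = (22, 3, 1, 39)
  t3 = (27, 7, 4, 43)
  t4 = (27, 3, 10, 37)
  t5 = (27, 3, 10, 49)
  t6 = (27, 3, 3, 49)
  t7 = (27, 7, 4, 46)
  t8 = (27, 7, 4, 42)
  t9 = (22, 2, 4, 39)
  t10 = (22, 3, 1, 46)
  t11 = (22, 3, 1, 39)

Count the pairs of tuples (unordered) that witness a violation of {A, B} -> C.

(A=22, B=3): all 3 rows agree on C — 0 pairs.
(A=27, B=7): all 3 rows agree on C — 0 pairs.
(A=27, B=3): violating pairs (4,6), (5,6) — 2 pairs.

2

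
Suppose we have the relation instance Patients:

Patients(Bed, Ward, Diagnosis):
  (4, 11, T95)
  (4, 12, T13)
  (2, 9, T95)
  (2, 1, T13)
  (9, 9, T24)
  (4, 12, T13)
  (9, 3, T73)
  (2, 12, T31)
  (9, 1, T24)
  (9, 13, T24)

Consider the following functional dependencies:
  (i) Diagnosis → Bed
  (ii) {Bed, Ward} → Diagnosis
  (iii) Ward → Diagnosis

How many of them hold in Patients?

(i) Diagnosis → Bed: Diagnosis=T95: 2 rows → Bed takes values {4, 2} — violation; Diagnosis=T13: 3 rows → Bed takes values {4, 2} — violation — fails.
(ii) {Bed, Ward} → Diagnosis: every LHS value maps to a single RHS value — holds.
(iii) Ward → Diagnosis: Ward=12: 3 rows → Diagnosis takes values {T13, T31} — violation; Ward=9: 2 rows → Diagnosis takes values {T95, T24} — violation; Ward=1: 2 rows → Diagnosis takes values {T13, T24} — violation — fails.
1 of the 3 dependencies holds.

1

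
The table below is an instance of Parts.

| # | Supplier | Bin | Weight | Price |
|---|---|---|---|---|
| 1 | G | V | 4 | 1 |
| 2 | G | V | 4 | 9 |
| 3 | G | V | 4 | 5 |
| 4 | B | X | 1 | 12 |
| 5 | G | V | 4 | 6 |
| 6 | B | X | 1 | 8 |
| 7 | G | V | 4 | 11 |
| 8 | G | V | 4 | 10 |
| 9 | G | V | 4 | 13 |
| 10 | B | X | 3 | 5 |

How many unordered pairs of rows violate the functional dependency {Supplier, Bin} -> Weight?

(Supplier=G, Bin=V): all 7 rows agree on Weight — 0 pairs.
(Supplier=B, Bin=X): violating pairs (4,10), (6,10) — 2 pairs.

2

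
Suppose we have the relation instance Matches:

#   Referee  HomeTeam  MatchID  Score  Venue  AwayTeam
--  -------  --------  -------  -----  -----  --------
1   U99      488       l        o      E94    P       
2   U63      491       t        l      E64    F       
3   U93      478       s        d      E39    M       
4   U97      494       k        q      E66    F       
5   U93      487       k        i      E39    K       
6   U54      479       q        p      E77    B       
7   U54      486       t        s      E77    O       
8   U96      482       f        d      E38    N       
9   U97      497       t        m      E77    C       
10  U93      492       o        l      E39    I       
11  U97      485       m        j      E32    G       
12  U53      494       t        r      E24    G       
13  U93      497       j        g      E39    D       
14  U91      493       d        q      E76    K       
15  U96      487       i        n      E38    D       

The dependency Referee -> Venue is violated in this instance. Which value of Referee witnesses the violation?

U97

Referee=U99: row 1 → Venue = E94 ✓
Referee=U63: row 2 → Venue = E64 ✓
Referee=U93: rows 3, 5, 10, 13 → Venue = E39, E39, E39, E39 ✓
Referee=U97: rows 4, 9, 11 → Venue takes values {E66, E77, E32} — violation
Referee=U54: rows 6, 7 → Venue = E77, E77 ✓
Referee=U96: rows 8, 15 → Venue = E38, E38 ✓
Referee=U53: row 12 → Venue = E24 ✓
Referee=U91: row 14 → Venue = E76 ✓
The only Referee value with inconsistent Venue is Referee=U97.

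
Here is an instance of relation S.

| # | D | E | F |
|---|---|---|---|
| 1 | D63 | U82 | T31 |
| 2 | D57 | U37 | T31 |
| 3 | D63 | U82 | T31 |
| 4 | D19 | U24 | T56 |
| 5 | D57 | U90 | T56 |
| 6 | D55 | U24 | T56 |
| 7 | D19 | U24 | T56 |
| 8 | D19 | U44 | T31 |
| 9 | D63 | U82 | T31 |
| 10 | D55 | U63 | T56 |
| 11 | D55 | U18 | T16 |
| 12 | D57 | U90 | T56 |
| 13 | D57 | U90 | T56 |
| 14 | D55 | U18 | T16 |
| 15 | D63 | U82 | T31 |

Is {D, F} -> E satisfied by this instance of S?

No

(D=D63, F=T31): rows 1, 3, 9, 15 → E = U82, U82, U82, U82 ✓
(D=D57, F=T31): row 2 → E = U37 ✓
(D=D19, F=T56): rows 4, 7 → E = U24, U24 ✓
(D=D57, F=T56): rows 5, 12, 13 → E = U90, U90, U90 ✓
(D=D55, F=T56): rows 6, 10 → E takes values {U24, U63} — violation
(D=D19, F=T31): row 8 → E = U44 ✓
(D=D55, F=T16): rows 11, 14 → E = U18, U18 ✓
Two rows agree on {D, F} but differ on E, so {D, F} -> E does not hold.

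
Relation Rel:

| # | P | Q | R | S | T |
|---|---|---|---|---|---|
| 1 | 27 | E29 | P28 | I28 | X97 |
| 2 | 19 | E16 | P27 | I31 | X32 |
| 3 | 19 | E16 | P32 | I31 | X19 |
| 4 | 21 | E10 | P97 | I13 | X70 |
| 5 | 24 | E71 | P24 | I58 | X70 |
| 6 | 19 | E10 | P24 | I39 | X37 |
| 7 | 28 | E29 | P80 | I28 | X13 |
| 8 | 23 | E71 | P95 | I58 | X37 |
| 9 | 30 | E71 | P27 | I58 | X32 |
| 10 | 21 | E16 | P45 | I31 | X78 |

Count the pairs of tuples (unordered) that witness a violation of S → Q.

S=I28: all 2 rows agree on Q — 0 pairs.
S=I31: all 3 rows agree on Q — 0 pairs.
S=I58: all 3 rows agree on Q — 0 pairs.

0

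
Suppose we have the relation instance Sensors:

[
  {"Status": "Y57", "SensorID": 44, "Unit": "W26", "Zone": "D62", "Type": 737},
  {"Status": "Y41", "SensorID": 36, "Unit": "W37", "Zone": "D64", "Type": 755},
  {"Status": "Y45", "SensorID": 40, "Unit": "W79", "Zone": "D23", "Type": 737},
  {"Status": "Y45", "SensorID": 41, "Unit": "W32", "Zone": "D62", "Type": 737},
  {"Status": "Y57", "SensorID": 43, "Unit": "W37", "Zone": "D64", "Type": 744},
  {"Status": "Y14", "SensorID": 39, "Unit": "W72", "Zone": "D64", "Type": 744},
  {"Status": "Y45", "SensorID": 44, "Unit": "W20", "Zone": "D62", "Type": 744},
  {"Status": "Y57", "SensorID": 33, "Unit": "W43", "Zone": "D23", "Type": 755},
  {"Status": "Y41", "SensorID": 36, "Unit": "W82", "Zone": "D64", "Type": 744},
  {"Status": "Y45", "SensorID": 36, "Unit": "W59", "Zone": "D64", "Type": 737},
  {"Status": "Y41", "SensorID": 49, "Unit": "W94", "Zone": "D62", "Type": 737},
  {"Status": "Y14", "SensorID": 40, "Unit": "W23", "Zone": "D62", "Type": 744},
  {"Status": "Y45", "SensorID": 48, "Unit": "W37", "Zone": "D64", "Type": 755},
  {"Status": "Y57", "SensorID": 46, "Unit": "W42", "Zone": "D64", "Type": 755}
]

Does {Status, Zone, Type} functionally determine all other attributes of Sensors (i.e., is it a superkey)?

Yes

All 14 rows have distinct {Status, Zone, Type} values, so {Status, Zone, Type} → (all attributes) holds and {Status, Zone, Type} is a superkey.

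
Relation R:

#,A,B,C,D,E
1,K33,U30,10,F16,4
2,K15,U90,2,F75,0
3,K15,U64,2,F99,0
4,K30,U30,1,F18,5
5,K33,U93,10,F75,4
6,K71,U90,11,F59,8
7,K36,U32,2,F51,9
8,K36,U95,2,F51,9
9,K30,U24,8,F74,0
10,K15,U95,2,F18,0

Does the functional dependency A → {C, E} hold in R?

No

A=K33: rows 1, 5 → {C,E} = (10, 4), (10, 4) ✓
A=K15: rows 2, 3, 10 → {C,E} = (2, 0), (2, 0), (2, 0) ✓
A=K30: rows 4, 9 → {C,E} takes values {(1, 5), (8, 0)} — violation
A=K71: row 6 → {C,E} = (11, 8) ✓
A=K36: rows 7, 8 → {C,E} = (2, 9), (2, 9) ✓
Two rows agree on A but differ on {C, E}, so A → {C, E} does not hold.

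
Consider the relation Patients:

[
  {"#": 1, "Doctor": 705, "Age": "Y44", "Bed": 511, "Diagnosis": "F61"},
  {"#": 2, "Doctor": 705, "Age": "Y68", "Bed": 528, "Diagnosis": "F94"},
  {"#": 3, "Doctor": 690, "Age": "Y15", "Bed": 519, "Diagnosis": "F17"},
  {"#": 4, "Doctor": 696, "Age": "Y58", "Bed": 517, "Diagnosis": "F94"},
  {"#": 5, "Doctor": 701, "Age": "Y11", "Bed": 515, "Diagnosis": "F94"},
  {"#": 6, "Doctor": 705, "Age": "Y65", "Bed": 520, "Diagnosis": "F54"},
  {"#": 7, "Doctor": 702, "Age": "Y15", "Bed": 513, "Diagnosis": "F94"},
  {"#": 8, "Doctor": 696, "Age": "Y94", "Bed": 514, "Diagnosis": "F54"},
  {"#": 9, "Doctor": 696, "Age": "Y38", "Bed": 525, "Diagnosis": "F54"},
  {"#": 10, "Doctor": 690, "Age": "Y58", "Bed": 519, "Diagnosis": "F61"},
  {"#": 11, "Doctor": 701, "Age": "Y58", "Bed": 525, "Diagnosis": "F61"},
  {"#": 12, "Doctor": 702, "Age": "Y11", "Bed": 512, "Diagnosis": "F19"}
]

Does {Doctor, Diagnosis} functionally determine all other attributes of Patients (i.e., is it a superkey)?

Rows 8 and 9 have the same {Doctor, Diagnosis} value (Doctor=696, Diagnosis=F54) but are distinct tuples, so {Doctor, Diagnosis} does not determine every attribute — not a superkey.

No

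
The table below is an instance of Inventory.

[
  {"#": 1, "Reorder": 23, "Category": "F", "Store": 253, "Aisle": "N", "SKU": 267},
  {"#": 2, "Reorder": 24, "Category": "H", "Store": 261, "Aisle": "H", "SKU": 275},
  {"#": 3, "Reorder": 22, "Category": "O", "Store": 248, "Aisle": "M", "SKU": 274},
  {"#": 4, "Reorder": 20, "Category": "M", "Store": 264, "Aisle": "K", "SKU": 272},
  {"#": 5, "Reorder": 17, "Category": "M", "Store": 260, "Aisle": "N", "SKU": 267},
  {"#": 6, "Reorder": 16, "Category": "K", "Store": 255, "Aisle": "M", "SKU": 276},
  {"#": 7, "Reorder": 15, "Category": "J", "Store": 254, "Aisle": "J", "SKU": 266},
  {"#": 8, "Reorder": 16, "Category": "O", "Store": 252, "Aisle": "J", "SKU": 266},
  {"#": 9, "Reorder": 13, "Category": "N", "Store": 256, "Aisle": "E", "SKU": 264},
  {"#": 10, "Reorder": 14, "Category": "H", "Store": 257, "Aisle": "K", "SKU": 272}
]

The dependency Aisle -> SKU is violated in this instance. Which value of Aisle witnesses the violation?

Aisle=N: rows 1, 5 → SKU = 267, 267 ✓
Aisle=H: row 2 → SKU = 275 ✓
Aisle=M: rows 3, 6 → SKU takes values {274, 276} — violation
Aisle=K: rows 4, 10 → SKU = 272, 272 ✓
Aisle=J: rows 7, 8 → SKU = 266, 266 ✓
Aisle=E: row 9 → SKU = 264 ✓
The only Aisle value with inconsistent SKU is Aisle=M.

M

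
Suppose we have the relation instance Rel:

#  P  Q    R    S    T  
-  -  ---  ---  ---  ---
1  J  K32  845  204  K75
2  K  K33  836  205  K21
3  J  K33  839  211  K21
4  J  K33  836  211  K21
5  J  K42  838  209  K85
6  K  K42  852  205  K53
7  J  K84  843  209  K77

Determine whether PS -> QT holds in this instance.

(P=J, S=204): row 1 → {Q,T} = (K32, K75) ✓
(P=K, S=205): rows 2, 6 → {Q,T} takes values {(K33, K21), (K42, K53)} — violation
(P=J, S=211): rows 3, 4 → {Q,T} = (K33, K21), (K33, K21) ✓
(P=J, S=209): rows 5, 7 → {Q,T} takes values {(K42, K85), (K84, K77)} — violation
Two rows agree on PS but differ on QT, so PS -> QT does not hold.

No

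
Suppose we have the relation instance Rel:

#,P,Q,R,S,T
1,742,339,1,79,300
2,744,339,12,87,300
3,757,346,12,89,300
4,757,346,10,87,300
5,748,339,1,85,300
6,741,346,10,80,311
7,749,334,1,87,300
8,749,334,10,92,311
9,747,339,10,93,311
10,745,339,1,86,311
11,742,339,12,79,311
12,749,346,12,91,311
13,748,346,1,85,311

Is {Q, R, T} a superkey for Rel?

Rows 1 and 5 have the same {Q, R, T} value (Q=339, R=1, T=300) but are distinct tuples, so {Q, R, T} does not determine every attribute — not a superkey.

No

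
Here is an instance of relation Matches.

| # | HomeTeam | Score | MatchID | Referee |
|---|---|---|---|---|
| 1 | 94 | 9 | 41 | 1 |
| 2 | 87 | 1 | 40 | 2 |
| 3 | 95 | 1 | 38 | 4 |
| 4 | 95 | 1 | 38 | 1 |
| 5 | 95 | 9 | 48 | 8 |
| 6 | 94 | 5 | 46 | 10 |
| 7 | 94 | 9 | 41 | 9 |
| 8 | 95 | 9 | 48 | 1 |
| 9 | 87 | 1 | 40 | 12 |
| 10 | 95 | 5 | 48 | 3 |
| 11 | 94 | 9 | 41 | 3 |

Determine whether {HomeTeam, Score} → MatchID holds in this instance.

Yes

(HomeTeam=94, Score=9): rows 1, 7, 11 → MatchID = 41, 41, 41 ✓
(HomeTeam=87, Score=1): rows 2, 9 → MatchID = 40, 40 ✓
(HomeTeam=95, Score=1): rows 3, 4 → MatchID = 38, 38 ✓
(HomeTeam=95, Score=9): rows 5, 8 → MatchID = 48, 48 ✓
(HomeTeam=94, Score=5): row 6 → MatchID = 46 ✓
(HomeTeam=95, Score=5): row 10 → MatchID = 48 ✓
Every {HomeTeam, Score} value is associated with a single MatchID value, so {HomeTeam, Score} → MatchID holds.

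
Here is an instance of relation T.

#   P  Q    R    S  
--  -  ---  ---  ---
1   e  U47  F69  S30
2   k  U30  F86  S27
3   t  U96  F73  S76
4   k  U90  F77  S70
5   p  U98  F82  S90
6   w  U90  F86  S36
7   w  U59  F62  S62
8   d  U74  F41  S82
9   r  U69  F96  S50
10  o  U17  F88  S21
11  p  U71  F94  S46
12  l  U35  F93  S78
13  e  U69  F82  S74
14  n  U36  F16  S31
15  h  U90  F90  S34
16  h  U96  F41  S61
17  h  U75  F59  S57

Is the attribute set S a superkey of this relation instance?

Yes

All 17 rows have distinct S values, so S → (all attributes) holds and S is a superkey.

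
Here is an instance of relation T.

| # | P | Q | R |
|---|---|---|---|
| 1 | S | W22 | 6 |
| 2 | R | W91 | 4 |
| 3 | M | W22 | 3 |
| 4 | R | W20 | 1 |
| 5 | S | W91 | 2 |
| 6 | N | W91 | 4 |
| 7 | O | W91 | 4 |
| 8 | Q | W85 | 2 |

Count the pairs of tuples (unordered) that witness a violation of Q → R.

Q=W22: violating pairs (1,3) — 1 pair.
Q=W91: violating pairs (2,5), (5,6), (5,7) — 3 pairs.

4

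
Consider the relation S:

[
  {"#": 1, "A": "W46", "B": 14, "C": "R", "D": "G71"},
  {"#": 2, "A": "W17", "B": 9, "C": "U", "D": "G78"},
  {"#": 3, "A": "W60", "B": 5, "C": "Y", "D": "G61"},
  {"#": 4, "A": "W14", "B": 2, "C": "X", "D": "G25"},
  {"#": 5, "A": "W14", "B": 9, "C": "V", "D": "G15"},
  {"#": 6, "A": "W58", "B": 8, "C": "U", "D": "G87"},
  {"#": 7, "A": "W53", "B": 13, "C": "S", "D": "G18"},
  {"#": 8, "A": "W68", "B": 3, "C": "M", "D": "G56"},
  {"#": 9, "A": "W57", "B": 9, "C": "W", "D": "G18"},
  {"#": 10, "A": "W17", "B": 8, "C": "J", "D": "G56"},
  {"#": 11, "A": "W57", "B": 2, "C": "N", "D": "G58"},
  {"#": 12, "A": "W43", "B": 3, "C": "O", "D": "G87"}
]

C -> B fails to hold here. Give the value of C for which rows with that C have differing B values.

C=R: row 1 → B = 14 ✓
C=U: rows 2, 6 → B takes values {9, 8} — violation
C=Y: row 3 → B = 5 ✓
C=X: row 4 → B = 2 ✓
C=V: row 5 → B = 9 ✓
C=S: row 7 → B = 13 ✓
C=M: row 8 → B = 3 ✓
C=W: row 9 → B = 9 ✓
C=J: row 10 → B = 8 ✓
C=N: row 11 → B = 2 ✓
C=O: row 12 → B = 3 ✓
The only C value with inconsistent B is C=U.

U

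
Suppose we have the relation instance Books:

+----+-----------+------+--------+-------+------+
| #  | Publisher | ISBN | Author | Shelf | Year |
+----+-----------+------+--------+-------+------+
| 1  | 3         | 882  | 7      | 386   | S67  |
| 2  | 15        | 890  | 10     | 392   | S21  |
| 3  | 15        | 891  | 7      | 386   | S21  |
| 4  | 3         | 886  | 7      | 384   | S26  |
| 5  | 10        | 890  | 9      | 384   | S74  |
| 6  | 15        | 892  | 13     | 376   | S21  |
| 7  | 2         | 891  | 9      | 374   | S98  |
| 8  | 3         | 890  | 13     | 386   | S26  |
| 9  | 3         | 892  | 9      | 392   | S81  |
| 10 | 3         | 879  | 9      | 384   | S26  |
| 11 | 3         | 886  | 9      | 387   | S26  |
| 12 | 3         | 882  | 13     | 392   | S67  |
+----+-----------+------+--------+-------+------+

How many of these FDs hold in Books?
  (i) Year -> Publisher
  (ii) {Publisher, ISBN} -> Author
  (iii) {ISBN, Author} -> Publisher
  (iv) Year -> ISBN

2

(i) Year -> Publisher: every LHS value maps to a single RHS value — holds.
(ii) {Publisher, ISBN} -> Author: (Publisher=3, ISBN=882): rows 1, 12 → Author takes values {7, 13} — violation; (Publisher=3, ISBN=886): rows 4, 11 → Author takes values {7, 9} — violation — fails.
(iii) {ISBN, Author} -> Publisher: every LHS value maps to a single RHS value — holds.
(iv) Year -> ISBN: Year=S21: rows 2, 3, 6 → ISBN takes values {890, 891, 892} — violation; Year=S26: rows 4, 8, 10, 11 → ISBN takes values {886, 890, 879} — violation — fails.
2 of the 4 dependencies hold.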